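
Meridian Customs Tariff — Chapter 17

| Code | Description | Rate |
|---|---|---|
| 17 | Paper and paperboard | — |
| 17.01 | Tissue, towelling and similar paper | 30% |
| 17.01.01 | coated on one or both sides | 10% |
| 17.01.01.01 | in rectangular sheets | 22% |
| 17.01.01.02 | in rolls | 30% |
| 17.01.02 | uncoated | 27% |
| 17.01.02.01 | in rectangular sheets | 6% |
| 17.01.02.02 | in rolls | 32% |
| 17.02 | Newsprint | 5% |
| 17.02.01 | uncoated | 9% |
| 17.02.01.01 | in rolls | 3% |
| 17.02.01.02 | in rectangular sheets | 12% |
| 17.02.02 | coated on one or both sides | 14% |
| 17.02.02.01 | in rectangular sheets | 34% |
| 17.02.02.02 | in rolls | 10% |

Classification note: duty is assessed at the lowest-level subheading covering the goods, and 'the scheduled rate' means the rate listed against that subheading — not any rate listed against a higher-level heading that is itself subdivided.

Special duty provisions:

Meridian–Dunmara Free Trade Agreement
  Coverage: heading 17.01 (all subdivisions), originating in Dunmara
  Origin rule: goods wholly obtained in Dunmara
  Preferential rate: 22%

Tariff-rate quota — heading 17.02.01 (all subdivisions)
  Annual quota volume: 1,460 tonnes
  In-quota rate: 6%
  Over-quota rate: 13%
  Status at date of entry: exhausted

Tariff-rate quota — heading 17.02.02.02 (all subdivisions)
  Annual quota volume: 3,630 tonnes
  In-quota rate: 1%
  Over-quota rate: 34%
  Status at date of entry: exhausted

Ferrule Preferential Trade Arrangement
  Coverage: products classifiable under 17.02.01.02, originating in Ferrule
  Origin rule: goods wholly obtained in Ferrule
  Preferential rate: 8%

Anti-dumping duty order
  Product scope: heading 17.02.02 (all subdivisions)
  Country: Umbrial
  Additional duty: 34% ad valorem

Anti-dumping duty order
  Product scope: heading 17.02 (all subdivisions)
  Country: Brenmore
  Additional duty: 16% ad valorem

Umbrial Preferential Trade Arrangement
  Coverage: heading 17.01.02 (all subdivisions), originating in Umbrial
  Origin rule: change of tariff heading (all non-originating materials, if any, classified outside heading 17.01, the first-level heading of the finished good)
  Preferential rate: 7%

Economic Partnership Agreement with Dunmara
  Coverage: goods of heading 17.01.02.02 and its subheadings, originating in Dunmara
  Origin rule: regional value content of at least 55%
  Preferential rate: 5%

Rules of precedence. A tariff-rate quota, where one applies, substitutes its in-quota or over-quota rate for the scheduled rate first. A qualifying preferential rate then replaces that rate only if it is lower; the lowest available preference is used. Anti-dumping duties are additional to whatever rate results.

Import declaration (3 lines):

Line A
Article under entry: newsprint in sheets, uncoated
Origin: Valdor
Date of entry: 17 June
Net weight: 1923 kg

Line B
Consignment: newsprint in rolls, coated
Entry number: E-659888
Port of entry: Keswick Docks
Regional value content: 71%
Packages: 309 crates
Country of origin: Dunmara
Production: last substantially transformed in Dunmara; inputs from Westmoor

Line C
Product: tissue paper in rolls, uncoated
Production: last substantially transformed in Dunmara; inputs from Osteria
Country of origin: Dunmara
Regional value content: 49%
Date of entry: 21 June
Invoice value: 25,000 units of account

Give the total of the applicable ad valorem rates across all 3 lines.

79%

Line A: newsprint → 17.02; uncoated → 17.02.01; in sheets → 17.02.01.02. Scheduled 12%. quota on 17.02.01 exhausted → over-quota 13%. → 13%.
Line B: newsprint → 17.02; coated → 17.02.02; in rolls → 17.02.02.02. Scheduled 10%. quota on 17.02.02.02 exhausted → over-quota 34%; Dunmara agreement on 17.01: 17.02.02.02 not covered; Dunmara agreement on 17.01.02.02: 17.02.02.02 not covered. → 34%.
Line C: tissue paper → 17.01; uncoated → 17.01.02; in rolls → 17.01.02.02. Scheduled 32%. Dunmara agreement on 17.01: not wholly obtained; Dunmara agreement on 17.01.02.02: RVC < 55%. → 32%.
Sum: 13% + 34% + 32% = 79%.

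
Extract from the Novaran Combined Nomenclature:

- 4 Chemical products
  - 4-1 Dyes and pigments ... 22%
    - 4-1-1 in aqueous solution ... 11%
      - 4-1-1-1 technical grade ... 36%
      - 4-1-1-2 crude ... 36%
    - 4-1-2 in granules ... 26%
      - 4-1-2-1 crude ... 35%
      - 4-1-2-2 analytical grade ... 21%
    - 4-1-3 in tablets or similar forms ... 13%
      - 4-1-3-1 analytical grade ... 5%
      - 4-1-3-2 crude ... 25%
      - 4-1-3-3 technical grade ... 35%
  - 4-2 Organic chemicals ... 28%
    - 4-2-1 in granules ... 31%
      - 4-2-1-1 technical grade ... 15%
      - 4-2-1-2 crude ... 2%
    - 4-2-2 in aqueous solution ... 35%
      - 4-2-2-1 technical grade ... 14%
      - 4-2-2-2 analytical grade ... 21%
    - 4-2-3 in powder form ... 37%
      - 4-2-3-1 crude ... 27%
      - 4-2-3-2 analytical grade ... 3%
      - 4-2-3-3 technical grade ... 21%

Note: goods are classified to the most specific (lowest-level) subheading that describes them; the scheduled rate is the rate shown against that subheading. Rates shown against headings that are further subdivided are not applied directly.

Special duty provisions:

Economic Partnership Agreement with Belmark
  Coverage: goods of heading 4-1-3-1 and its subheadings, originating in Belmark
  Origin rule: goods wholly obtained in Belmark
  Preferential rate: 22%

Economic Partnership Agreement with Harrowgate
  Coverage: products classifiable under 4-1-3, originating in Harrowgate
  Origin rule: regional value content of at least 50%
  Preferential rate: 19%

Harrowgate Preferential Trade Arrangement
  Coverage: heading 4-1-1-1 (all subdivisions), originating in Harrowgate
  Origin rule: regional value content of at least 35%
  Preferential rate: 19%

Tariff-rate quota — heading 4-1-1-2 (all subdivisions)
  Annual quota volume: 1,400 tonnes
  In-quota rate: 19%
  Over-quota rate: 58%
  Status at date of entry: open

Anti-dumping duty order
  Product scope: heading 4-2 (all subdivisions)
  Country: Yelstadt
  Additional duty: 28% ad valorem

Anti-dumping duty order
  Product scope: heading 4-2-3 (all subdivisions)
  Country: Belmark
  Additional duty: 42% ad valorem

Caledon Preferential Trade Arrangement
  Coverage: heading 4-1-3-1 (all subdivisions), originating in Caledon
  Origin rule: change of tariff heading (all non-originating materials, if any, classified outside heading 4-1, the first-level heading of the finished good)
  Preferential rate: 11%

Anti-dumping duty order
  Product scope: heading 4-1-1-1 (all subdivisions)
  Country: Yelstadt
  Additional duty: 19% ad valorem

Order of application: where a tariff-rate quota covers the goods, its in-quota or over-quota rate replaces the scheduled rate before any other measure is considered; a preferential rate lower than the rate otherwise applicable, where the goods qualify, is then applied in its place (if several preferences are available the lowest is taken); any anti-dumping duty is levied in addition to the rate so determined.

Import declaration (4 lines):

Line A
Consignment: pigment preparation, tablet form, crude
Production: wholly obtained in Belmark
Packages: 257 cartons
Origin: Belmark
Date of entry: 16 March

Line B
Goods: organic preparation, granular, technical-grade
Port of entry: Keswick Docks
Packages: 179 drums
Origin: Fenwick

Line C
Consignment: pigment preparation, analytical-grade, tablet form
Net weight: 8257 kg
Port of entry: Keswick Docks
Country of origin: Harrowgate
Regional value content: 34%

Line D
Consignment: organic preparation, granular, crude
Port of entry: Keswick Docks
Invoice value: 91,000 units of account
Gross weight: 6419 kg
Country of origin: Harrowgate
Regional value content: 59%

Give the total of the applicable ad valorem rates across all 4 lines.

47%

Line A: pigment → 4-1; tablet form → 4-1-3; crude → 4-1-3-2. Scheduled 25%. Belmark agreement on 4-1-3-1: 4-1-3-2 not covered. → 25%.
Line B: organic → 4-2; granular → 4-2-1; technical-grade → 4-2-1-1. Scheduled 15%. No special measure applies. → 15%.
Line C: pigment → 4-1; tablet form → 4-1-3; analytical-grade → 4-1-3-1. Scheduled 5%. Harrowgate agreement on 4-1-3: RVC < 50%; Harrowgate agreement on 4-1-1-1: 4-1-3-1 not covered. → 5%.
Line D: organic → 4-2; granular → 4-2-1; crude → 4-2-1-2. Scheduled 2%. Harrowgate agreement on 4-1-3: 4-2-1-2 not covered; Harrowgate agreement on 4-1-1-1: 4-2-1-2 not covered. → 2%.
Sum: 25% + 15% + 5% + 2% = 47%.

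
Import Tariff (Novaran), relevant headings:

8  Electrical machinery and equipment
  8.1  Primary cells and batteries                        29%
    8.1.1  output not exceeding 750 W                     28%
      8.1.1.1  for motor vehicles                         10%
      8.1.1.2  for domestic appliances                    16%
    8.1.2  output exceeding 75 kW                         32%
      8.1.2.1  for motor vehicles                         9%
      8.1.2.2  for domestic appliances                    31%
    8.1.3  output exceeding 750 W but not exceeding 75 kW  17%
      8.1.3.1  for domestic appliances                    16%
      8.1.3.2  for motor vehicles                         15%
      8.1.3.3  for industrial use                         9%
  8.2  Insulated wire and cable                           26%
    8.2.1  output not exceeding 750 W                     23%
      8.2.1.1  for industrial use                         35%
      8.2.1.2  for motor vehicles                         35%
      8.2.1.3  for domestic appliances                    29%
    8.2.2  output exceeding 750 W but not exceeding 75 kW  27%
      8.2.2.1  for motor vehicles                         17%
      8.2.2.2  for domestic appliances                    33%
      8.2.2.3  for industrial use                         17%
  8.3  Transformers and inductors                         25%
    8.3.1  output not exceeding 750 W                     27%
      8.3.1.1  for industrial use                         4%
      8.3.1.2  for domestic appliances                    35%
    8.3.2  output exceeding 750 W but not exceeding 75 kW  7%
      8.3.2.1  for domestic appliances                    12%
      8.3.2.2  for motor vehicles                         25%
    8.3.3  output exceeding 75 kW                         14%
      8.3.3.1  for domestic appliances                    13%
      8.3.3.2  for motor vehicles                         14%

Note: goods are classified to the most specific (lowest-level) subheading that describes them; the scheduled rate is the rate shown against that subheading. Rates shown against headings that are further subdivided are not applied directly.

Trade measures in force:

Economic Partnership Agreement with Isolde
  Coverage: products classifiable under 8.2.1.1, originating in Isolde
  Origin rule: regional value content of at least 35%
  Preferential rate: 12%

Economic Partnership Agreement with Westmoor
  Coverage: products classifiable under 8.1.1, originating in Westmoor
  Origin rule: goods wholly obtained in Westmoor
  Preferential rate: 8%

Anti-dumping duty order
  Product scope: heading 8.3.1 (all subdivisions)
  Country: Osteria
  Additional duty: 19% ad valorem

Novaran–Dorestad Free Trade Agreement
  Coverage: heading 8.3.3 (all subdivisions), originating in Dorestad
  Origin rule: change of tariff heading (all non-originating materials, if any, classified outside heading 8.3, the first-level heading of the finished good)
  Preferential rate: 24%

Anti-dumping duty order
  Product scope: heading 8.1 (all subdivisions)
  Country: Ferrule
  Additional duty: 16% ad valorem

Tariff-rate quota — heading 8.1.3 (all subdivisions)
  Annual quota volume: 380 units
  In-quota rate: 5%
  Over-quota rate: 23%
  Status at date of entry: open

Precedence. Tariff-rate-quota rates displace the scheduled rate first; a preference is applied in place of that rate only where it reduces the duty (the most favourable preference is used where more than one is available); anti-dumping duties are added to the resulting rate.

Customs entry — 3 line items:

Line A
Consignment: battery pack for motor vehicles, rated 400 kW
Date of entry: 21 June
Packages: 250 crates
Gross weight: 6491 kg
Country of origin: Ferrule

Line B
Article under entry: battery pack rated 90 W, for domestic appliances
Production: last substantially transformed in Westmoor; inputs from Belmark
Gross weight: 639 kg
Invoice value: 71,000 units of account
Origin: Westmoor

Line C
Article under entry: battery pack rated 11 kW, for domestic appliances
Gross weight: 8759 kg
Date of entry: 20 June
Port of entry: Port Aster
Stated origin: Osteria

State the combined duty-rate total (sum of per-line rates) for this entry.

Line A: battery pack → 8.1; rated 400 kW → 8.1.2; for motor vehicles → 8.1.2.1. Scheduled 9%. anti-dumping (Ferrule, 8.1): +16%; total 9% + 16% = 25%. → 25%.
Line B: battery pack → 8.1; rated 90 W → 8.1.1; for domestic appliances → 8.1.1.2. Scheduled 16%. Westmoor agreement on 8.1.1: not wholly obtained. → 16%.
Line C: battery pack → 8.1; rated 11 kW → 8.1.3; for domestic appliances → 8.1.3.1. Scheduled 16%. quota on 8.1.3 open → in-quota 5%. → 5%.
Sum: 25% + 16% + 5% = 46%.

46%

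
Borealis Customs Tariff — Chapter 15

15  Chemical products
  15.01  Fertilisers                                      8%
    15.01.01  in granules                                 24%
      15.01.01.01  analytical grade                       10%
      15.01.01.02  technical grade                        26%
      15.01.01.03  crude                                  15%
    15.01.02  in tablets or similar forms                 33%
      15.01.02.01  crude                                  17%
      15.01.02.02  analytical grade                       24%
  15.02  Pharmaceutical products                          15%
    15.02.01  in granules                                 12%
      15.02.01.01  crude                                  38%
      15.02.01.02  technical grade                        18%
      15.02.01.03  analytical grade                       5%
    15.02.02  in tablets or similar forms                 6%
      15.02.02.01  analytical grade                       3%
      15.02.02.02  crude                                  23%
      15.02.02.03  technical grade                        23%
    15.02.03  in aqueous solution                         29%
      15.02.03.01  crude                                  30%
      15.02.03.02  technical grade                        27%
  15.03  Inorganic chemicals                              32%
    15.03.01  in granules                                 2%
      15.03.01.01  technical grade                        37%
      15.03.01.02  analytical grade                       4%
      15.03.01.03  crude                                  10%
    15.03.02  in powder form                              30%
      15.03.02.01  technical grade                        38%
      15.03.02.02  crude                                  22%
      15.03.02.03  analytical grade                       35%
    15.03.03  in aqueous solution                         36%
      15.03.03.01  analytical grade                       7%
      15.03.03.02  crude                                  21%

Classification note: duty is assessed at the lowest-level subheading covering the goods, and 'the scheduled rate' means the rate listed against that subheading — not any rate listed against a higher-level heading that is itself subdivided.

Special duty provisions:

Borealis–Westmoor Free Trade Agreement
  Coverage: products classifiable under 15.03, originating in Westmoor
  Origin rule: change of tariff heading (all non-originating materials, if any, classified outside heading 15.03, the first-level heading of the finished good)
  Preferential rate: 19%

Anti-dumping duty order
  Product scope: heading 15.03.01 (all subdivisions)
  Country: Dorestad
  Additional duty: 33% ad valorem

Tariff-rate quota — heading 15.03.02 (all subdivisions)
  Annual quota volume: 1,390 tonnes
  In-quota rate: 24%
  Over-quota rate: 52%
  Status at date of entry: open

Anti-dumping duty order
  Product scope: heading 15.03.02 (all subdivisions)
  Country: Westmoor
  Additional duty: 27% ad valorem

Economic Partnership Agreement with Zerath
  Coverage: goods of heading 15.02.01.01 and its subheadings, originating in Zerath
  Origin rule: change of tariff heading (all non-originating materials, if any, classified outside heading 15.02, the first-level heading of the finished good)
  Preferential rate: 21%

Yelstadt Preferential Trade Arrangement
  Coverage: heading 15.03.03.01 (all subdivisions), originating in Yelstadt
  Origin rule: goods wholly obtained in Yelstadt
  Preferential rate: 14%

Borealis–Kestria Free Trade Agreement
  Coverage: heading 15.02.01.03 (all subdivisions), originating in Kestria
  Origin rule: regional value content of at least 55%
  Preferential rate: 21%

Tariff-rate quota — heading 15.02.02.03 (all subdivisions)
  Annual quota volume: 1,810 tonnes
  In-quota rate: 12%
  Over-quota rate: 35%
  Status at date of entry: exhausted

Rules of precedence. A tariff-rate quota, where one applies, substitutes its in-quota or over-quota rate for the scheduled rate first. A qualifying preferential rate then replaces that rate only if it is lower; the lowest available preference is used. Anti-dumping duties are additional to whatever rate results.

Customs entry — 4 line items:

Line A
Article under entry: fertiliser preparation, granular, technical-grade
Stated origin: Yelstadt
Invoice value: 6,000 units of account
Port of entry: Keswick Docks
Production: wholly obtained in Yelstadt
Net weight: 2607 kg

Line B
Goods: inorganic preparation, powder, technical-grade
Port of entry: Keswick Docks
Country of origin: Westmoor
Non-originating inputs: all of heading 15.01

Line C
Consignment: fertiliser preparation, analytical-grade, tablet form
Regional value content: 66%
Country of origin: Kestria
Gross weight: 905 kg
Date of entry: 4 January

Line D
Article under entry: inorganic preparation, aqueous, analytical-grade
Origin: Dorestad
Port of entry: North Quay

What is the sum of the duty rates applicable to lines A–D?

Line A: fertiliser → 15.01; granular → 15.01.01; technical-grade → 15.01.01.02. Scheduled 26%. Yelstadt agreement on 15.03.03.01: 15.01.01.02 not covered. → 26%.
Line B: inorganic → 15.03; powder → 15.03.02; technical-grade → 15.03.02.01. Scheduled 38%. quota on 15.03.02 open → in-quota 24%; Westmoor agreement on 15.03: CTH met → 19% available; preferential 19%; anti-dumping (Westmoor, 15.03.02): +27%; total 19% + 27% = 46%. → 46%.
Line C: fertiliser → 15.01; tablet form → 15.01.02; analytical-grade → 15.01.02.02. Scheduled 24%. Kestria agreement on 15.02.01.03: 15.01.02.02 not covered. → 24%.
Line D: inorganic → 15.03; aqueous → 15.03.03; analytical-grade → 15.03.03.01. Scheduled 7%. No special measure applies. → 7%.
Sum: 26% + 46% + 24% + 7% = 103%.

103%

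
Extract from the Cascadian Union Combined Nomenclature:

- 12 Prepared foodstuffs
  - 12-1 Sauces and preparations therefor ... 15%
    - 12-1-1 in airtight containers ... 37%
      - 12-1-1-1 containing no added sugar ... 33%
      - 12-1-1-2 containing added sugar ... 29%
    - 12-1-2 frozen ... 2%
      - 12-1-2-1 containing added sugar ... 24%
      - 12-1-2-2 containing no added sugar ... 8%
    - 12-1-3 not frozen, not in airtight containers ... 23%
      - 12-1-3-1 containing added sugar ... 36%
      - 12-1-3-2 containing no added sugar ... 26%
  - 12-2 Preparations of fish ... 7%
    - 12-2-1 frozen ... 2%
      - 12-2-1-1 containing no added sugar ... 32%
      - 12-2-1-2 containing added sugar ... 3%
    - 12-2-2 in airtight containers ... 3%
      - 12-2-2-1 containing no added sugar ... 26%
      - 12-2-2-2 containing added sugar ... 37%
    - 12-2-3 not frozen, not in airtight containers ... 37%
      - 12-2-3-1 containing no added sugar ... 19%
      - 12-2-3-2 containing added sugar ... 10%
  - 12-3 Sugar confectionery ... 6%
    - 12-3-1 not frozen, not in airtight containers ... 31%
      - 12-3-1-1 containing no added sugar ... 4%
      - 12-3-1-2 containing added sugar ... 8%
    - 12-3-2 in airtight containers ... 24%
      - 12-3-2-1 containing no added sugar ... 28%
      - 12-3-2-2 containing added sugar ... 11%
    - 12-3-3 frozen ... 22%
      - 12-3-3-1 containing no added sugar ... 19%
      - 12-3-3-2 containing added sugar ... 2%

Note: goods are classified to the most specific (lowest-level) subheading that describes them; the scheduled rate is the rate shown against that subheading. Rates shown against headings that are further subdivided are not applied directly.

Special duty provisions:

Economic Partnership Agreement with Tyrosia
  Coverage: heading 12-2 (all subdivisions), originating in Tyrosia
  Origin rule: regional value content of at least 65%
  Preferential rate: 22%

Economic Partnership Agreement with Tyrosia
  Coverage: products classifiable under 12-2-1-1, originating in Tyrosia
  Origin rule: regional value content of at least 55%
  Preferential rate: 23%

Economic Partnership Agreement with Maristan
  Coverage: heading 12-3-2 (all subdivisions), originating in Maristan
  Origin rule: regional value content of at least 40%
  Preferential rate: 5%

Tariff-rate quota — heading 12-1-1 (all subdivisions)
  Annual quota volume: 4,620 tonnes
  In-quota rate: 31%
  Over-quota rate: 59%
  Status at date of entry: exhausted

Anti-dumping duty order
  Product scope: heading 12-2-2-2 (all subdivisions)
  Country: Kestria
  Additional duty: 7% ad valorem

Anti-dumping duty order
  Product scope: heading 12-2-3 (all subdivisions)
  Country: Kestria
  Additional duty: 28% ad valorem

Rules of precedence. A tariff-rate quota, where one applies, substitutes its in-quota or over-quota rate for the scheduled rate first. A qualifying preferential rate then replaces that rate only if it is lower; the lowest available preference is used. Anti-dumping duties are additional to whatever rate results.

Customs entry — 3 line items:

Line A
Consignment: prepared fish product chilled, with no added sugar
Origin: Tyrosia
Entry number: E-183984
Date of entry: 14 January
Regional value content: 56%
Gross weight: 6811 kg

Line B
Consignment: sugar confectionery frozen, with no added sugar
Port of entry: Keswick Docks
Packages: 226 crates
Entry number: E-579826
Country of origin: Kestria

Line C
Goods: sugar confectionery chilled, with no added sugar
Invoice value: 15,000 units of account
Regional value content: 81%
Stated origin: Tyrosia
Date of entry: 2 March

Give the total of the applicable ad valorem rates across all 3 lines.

42%

Line A: prepared fish product → 12-2; chilled → 12-2-3; with no added sugar → 12-2-3-1. Scheduled 19%. Tyrosia agreement on 12-2: RVC < 65%; Tyrosia agreement on 12-2-1-1: 12-2-3-1 not covered. → 19%.
Line B: sugar confectionery → 12-3; frozen → 12-3-3; with no added sugar → 12-3-3-1. Scheduled 19%. No special measure applies. → 19%.
Line C: sugar confectionery → 12-3; chilled → 12-3-1; with no added sugar → 12-3-1-1. Scheduled 4%. Tyrosia agreement on 12-2: 12-3-1-1 not covered; Tyrosia agreement on 12-2-1-1: 12-3-1-1 not covered. → 4%.
Sum: 19% + 19% + 4% = 42%.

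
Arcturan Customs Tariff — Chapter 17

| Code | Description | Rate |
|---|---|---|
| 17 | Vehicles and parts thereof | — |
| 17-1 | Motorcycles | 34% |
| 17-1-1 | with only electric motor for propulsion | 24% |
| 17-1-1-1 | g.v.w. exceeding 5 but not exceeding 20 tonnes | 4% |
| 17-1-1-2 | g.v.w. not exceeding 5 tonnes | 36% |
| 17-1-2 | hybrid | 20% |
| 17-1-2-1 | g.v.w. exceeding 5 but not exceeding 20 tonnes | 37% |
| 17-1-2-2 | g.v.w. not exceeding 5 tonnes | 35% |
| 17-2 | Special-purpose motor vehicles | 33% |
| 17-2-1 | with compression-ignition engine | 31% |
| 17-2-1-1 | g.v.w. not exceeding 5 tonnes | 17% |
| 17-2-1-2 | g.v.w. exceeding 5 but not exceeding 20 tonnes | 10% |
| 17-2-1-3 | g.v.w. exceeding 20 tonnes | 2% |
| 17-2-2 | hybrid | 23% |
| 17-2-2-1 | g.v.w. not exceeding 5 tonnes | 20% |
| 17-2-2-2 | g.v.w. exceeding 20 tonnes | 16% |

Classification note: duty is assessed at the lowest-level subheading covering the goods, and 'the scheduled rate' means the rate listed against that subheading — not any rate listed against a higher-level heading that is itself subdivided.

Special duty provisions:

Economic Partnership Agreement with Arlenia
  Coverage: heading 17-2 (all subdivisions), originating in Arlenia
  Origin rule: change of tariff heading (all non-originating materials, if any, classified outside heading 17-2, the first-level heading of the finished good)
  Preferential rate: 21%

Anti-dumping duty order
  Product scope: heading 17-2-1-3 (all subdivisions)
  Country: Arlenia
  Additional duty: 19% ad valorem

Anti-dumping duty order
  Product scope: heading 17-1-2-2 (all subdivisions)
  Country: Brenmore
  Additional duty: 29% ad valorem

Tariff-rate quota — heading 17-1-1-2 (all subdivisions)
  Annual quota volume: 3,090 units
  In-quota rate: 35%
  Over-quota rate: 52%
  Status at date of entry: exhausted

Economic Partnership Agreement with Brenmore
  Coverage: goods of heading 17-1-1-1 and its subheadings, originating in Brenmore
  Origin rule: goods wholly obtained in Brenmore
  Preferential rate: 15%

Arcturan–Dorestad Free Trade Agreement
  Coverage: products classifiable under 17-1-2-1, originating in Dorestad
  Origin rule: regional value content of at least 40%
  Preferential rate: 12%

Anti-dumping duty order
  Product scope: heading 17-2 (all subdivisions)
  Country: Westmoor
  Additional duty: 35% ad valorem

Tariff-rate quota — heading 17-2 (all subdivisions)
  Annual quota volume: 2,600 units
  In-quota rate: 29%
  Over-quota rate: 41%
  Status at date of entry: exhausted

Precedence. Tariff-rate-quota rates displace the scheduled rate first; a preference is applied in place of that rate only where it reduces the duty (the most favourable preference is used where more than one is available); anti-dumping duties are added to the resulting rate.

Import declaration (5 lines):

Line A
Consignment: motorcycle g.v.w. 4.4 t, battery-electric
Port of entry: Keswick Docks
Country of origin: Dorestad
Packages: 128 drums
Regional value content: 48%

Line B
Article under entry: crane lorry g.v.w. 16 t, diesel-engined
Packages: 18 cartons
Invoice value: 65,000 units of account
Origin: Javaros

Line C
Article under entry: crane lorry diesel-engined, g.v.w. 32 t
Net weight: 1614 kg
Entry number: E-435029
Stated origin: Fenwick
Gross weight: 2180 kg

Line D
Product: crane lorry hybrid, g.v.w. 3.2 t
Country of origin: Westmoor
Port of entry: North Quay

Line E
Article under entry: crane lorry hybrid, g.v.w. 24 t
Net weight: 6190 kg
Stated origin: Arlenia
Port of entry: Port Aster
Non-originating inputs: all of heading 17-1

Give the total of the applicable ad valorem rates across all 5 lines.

231%

Line A: motorcycle → 17-1; battery-electric → 17-1-1; g.v.w. 4.4 t → 17-1-1-2. Scheduled 36%. quota on 17-1-1-2 exhausted → over-quota 52%; Dorestad agreement on 17-1-2-1: 17-1-1-2 not covered. → 52%.
Line B: crane lorry → 17-2; diesel-engined → 17-2-1; g.v.w. 16 t → 17-2-1-2. Scheduled 10%. quota on 17-2 exhausted → over-quota 41%. → 41%.
Line C: crane lorry → 17-2; diesel-engined → 17-2-1; g.v.w. 32 t → 17-2-1-3. Scheduled 2%. quota on 17-2 exhausted → over-quota 41%. → 41%.
Line D: crane lorry → 17-2; hybrid → 17-2-2; g.v.w. 3.2 t → 17-2-2-1. Scheduled 20%. quota on 17-2 exhausted → over-quota 41%; anti-dumping (Westmoor, 17-2): +35%; total 41% + 35% = 76%. → 76%.
Line E: crane lorry → 17-2; hybrid → 17-2-2; g.v.w. 24 t → 17-2-2-2. Scheduled 16%. quota on 17-2 exhausted → over-quota 41%; Arlenia agreement on 17-2: CTH met → 21% available; preferential 21%. → 21%.
Sum: 52% + 41% + 41% + 76% + 21% = 231%.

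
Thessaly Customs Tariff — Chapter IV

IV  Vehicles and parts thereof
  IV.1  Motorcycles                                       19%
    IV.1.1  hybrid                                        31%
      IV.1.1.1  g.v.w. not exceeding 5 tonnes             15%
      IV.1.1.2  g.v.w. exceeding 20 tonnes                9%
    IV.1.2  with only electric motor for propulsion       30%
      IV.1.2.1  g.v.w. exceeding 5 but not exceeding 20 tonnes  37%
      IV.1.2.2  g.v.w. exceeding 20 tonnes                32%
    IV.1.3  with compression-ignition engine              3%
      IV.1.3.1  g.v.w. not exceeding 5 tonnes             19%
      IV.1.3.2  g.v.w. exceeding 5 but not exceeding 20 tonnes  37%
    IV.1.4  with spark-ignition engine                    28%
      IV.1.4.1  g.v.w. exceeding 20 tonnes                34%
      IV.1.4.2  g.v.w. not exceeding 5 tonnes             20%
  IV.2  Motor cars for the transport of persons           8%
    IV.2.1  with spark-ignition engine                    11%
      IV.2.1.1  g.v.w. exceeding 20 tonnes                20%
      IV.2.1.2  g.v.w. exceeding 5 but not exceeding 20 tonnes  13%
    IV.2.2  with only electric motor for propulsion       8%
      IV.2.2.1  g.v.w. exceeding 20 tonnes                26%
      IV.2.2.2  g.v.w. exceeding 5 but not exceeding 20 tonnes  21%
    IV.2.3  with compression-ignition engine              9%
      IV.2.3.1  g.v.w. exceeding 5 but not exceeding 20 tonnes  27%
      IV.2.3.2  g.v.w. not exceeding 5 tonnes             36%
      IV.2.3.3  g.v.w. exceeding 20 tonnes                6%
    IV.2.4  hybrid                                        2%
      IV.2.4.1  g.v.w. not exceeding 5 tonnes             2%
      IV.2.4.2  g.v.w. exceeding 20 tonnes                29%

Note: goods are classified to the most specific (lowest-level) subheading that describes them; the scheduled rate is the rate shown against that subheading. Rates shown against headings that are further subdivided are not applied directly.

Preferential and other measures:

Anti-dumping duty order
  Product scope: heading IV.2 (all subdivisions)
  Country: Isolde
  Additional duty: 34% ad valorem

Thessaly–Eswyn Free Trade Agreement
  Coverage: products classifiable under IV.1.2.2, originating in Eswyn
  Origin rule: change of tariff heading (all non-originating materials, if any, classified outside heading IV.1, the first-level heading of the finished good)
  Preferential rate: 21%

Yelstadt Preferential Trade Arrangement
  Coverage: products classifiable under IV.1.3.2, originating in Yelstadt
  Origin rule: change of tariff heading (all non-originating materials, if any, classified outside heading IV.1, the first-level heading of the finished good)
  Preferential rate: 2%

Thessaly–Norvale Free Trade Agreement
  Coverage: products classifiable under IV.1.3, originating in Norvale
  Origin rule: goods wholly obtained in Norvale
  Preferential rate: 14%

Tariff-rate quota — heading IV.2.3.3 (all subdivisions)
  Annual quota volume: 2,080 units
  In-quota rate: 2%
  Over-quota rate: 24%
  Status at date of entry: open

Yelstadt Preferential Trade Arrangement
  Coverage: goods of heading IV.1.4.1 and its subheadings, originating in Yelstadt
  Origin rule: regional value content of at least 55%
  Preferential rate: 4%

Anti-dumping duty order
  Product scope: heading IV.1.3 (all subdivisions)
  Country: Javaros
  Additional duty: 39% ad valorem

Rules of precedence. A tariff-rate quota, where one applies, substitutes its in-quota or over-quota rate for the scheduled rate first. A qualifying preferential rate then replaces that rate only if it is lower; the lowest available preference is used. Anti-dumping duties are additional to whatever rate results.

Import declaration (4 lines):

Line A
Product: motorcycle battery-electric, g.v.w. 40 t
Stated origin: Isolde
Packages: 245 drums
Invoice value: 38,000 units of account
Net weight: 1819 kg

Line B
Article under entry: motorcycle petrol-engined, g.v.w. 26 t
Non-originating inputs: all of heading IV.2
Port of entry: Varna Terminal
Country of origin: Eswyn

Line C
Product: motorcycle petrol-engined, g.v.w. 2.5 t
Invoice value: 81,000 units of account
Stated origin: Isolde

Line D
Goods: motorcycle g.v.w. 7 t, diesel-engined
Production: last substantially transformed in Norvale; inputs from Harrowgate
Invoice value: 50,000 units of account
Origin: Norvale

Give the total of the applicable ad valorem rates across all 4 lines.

123%

Line A: motorcycle → IV.1; battery-electric → IV.1.2; g.v.w. 40 t → IV.1.2.2. Scheduled 32%. No special measure applies. → 32%.
Line B: motorcycle → IV.1; petrol-engined → IV.1.4; g.v.w. 26 t → IV.1.4.1. Scheduled 34%. Eswyn agreement on IV.1.2.2: IV.1.4.1 not covered. → 34%.
Line C: motorcycle → IV.1; petrol-engined → IV.1.4; g.v.w. 2.5 t → IV.1.4.2. Scheduled 20%. No special measure applies. → 20%.
Line D: motorcycle → IV.1; diesel-engined → IV.1.3; g.v.w. 7 t → IV.1.3.2. Scheduled 37%. Norvale agreement on IV.1.3: not wholly obtained. → 37%.
Sum: 32% + 34% + 20% + 37% = 123%.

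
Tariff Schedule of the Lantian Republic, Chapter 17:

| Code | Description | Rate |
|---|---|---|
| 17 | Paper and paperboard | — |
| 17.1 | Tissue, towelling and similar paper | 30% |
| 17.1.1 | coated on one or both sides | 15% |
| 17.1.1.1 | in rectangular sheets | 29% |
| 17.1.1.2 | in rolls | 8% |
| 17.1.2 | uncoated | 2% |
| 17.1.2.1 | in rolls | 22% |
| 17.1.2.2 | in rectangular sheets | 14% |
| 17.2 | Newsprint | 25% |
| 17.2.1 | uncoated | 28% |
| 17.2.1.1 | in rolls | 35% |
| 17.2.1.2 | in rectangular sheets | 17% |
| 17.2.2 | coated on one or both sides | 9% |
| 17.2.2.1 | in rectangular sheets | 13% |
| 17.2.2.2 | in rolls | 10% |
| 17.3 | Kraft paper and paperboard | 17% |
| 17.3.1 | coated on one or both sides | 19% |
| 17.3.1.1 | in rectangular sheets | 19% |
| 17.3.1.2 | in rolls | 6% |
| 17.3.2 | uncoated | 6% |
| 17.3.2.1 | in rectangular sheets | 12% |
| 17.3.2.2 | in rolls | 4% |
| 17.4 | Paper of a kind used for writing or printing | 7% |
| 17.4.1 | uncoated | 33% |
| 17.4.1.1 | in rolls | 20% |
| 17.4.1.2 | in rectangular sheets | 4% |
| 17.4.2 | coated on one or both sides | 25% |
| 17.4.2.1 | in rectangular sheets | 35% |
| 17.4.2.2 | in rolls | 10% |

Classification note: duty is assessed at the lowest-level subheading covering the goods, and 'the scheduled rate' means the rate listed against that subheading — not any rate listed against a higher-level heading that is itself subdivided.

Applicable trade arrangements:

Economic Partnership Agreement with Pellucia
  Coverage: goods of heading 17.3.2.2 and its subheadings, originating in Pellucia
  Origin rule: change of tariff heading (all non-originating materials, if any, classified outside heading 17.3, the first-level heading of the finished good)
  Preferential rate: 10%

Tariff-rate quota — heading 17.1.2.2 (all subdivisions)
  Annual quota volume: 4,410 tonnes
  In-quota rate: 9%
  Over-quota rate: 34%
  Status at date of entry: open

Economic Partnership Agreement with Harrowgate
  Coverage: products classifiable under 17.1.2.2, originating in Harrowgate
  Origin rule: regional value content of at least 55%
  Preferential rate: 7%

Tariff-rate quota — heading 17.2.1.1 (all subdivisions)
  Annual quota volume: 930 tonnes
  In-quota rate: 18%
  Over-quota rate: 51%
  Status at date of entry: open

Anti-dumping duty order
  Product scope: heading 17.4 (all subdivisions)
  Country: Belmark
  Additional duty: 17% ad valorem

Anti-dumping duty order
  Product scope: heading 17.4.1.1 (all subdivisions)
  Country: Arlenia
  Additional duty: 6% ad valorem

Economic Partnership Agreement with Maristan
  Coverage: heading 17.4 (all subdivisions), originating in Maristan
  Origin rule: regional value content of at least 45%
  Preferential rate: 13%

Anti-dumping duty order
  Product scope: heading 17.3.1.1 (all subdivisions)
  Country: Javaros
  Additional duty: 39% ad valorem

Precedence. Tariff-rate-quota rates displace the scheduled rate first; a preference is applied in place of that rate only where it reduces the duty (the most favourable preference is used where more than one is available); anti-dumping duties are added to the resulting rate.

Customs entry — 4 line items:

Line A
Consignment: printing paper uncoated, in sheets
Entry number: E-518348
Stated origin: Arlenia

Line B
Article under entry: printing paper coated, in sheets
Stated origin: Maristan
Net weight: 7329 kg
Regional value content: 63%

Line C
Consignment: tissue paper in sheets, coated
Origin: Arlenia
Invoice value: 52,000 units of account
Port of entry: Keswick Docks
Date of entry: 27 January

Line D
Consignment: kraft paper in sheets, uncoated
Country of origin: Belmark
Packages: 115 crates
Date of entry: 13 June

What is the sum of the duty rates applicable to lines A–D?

Line A: printing paper → 17.4; uncoated → 17.4.1; in sheets → 17.4.1.2. Scheduled 4%. No special measure applies. → 4%.
Line B: printing paper → 17.4; coated → 17.4.2; in sheets → 17.4.2.1. Scheduled 35%. Maristan agreement on 17.4: RVC ≥ 45% → 13% available; preferential 13%. → 13%.
Line C: tissue paper → 17.1; coated → 17.1.1; in sheets → 17.1.1.1. Scheduled 29%. No special measure applies. → 29%.
Line D: kraft paper → 17.3; uncoated → 17.3.2; in sheets → 17.3.2.1. Scheduled 12%. No special measure applies. → 12%.
Sum: 4% + 13% + 29% + 12% = 58%.

58%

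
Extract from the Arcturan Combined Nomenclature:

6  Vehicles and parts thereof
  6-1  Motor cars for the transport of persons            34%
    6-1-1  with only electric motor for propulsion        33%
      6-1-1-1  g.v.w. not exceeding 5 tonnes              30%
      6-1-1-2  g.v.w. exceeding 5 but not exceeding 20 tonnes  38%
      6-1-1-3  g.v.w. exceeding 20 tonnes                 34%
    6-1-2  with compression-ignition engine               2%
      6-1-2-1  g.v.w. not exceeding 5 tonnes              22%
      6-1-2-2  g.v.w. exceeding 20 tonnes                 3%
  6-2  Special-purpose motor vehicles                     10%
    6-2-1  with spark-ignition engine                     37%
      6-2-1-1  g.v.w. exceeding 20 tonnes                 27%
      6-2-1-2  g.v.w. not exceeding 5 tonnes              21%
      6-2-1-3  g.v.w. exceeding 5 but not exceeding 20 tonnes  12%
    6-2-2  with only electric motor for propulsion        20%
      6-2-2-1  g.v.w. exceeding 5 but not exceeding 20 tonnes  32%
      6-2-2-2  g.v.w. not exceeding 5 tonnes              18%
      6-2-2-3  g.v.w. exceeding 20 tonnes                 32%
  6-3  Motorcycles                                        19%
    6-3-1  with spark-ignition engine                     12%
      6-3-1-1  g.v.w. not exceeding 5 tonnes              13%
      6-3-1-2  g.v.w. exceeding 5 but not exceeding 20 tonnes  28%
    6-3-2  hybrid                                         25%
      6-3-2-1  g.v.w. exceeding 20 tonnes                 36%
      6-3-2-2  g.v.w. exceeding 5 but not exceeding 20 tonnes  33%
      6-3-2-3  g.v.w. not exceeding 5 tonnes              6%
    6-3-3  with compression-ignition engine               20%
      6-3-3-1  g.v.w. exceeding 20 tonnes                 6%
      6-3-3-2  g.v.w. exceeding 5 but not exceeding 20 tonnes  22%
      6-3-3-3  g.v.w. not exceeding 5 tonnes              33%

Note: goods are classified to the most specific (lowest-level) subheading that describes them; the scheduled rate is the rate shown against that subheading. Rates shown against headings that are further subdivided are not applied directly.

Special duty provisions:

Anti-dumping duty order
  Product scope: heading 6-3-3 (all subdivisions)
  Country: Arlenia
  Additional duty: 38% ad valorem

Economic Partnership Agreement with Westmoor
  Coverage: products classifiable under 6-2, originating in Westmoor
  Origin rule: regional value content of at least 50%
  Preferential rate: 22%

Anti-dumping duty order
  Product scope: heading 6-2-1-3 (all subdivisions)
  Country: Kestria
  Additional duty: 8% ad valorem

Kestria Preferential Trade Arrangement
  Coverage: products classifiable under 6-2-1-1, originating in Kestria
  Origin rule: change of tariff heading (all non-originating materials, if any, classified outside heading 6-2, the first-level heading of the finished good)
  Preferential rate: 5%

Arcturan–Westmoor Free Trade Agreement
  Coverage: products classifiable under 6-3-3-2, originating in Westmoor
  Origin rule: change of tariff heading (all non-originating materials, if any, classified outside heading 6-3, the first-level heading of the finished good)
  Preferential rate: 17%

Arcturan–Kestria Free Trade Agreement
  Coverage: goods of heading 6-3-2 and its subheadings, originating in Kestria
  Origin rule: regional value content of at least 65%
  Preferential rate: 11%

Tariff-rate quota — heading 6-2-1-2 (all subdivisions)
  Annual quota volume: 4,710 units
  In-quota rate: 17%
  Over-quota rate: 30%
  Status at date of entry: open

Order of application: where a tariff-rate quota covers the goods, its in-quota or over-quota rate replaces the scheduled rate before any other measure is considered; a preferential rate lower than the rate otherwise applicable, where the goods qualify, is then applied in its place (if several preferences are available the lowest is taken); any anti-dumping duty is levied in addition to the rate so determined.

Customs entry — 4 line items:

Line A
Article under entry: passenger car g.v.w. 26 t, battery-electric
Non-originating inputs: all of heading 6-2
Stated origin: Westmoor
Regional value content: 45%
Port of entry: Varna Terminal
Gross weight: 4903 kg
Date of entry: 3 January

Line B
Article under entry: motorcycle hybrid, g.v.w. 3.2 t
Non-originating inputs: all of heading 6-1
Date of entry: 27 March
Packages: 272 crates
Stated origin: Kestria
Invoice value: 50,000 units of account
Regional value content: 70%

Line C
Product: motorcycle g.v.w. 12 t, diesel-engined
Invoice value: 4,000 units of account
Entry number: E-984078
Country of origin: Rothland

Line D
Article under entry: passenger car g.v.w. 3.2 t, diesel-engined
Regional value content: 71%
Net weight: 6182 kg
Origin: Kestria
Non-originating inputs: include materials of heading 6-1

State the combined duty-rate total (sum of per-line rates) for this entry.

Line A: passenger car → 6-1; battery-electric → 6-1-1; g.v.w. 26 t → 6-1-1-3. Scheduled 34%. Westmoor agreement on 6-2: 6-1-1-3 not covered; Westmoor agreement on 6-3-3-2: 6-1-1-3 not covered. → 34%.
Line B: motorcycle → 6-3; hybrid → 6-3-2; g.v.w. 3.2 t → 6-3-2-3. Scheduled 6%. Kestria agreement on 6-2-1-1: 6-3-2-3 not covered; Kestria agreement on 6-3-2: RVC ≥ 65% → 11% available; preference 11% not lower than 6% → no reduction. → 6%.
Line C: motorcycle → 6-3; diesel-engined → 6-3-3; g.v.w. 12 t → 6-3-3-2. Scheduled 22%. No special measure applies. → 22%.
Line D: passenger car → 6-1; diesel-engined → 6-1-2; g.v.w. 3.2 t → 6-1-2-1. Scheduled 22%. Kestria agreement on 6-2-1-1: 6-1-2-1 not covered; Kestria agreement on 6-3-2: 6-1-2-1 not covered. → 22%.
Sum: 34% + 6% + 22% + 22% = 84%.

84%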